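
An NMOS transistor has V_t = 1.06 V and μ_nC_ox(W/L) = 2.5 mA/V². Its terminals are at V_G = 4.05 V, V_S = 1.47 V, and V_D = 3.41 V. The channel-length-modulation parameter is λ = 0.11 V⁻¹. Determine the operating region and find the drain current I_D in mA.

Saturation; I_D = 3.50 mA

V_GS = V_G − V_S = 4.05 − 1.47 = 2.58 V; V_DS = V_D − V_S = 3.41 − 1.47 = 1.94 V.
V_ov = V_GS − V_t = 2.58 − 1.06 = 1.52 V.
Since V_DS = 1.94 V ≥ V_ov = 1.52 V, the device is in saturation.
I_D = ½ k_n V_ov² (1 + λ V_DS) = 0.5 × 2.5 × 1.52² × (1 + 0.11 × 1.94) = 3.5 mA.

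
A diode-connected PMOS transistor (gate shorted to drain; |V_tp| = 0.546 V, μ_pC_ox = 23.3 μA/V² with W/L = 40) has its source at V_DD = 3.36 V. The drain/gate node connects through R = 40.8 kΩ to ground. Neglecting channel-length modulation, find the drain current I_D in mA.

I_D = 0.0602 mA

With gate tied to drain, V_SG = V_SD ≥ V_SG − |V_tp|, so the device is in saturation.
k_p = μ_pC_ox · (W/L) = 0.932 mA/V².
KCL at the drain: ½ k_p (V_SG − |V_tp|)² = (V_DD − V_SG)/R.
Let x = V_SG − 0.546. Then 19 x² + x − 2.814 = 0, giving x = 0.359 V (positive root), so V_SG = 0.905 V.
I_D = (V_DD − V_SG)/R = (3.36 − 0.905) / 40.8 = 0.0602 mA.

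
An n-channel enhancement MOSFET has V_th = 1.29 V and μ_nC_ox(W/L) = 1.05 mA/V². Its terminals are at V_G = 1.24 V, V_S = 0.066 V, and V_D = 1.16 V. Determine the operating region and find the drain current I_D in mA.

V_GS = V_G − V_S = 1.24 − 0.066 = 1.17 V; V_DS = V_D − V_S = 1.16 − 0.066 = 1.09 V.
V_GS = 1.17 V < V_th = 1.29 V, so the transistor is in cutoff.

Cutoff; I_D = 0 mA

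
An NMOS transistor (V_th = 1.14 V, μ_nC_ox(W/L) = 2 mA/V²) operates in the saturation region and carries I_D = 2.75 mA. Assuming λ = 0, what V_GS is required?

In saturation I_D = ½ k_n (V_GS − V_th)², so V_GS − V_th = √(2 I_D / k_n) = √(2 × 2.75 / 2) = 1.66 V.
V_GS = 1.14 + 1.66 = 2.8 V.

V_GS = 2.80 V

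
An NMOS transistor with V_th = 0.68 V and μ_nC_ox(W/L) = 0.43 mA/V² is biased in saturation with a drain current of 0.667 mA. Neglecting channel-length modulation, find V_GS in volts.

V_GS = 2.44 V

In saturation I_D = ½ k_n (V_GS − V_th)², so V_GS − V_th = √(2 I_D / k_n) = √(2 × 0.667 / 0.43) = 1.76 V.
V_GS = 0.68 + 1.76 = 2.44 V.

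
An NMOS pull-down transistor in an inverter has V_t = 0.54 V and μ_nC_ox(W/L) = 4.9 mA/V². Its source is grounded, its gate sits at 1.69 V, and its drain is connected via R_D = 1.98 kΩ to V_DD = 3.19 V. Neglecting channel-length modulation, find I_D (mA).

V_GS = V_G = 1.69 V, so V_ov = 1.69 − 0.54 = 1.15 V.
Assume saturation: I_D = ½ k_n V_ov² = 0.5 × 4.9 × 1.15² = 3.24 mA, giving V_DS = V_DD − I_D R_D = 3.19 − 3.24 × 1.98 = -3.23 V.
But -3.23 V < V_ov = 1.15 V, so the device is actually in triode.
In triode I_D = k_n[V_ov V_DS − ½ V_DS²] and I_D = (V_DD − V_DS)/R_D. Equating: 4.85 V_DS² − 12.16 V_DS + 3.19 = 0, giving V_DS = 0.298 V (the root below V_ov).
I_D = (3.19 − 0.298) / 1.98 = 1.46 mA.

I_D = 1.46 mA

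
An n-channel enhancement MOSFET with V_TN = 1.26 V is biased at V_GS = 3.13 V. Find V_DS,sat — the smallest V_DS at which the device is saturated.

The boundary between triode and saturation is V_DS = V_GS − V_TN = V_ov.
V_ov = 3.13 − 1.26 = 1.87 V.

V_DS,sat = 1.87 V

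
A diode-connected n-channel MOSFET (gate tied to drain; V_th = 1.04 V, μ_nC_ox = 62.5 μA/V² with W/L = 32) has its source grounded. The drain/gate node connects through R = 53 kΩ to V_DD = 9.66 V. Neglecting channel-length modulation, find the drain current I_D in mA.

I_D = 0.155 mA

With gate tied to drain, V_GS = V_DS ≥ V_GS − V_th, so the device is in saturation.
k_n = μ_nC_ox · (W/L) = 2 mA/V².
KCL at the drain: ½ k_n (V_GS − V_th)² = (V_DD − V_GS)/R.
Let x = V_GS − 1.04. Then 53 x² + x − 8.62 = 0, giving x = 0.394 V (positive root), so V_GS = 1.43 V.
I_D = (V_DD − V_GS)/R = (9.66 − 1.43) / 53 = 0.155 mA.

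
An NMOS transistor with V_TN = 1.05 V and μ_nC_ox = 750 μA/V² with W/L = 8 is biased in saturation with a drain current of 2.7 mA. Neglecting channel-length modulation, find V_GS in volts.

k_n = μ_nC_ox · (W/L) = 6 mA/V².
In saturation I_D = ½ k_n (V_GS − V_TN)², so V_GS − V_TN = √(2 I_D / k_n) = √(2 × 2.7 / 6) = 0.949 V.
V_GS = 1.05 + 0.949 = 2 V.

V_GS = 2.00 V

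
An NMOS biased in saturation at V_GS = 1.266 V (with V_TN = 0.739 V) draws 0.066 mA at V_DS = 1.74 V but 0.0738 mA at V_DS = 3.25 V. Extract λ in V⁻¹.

λ = 0.0906 V⁻¹

With V_GS fixed, I_D ∝ (1 + λ V_DS) in saturation, so I_D2/I_D1 = (1 + λ V_DS2)/(1 + λ V_DS1).
0.0738/0.066 = 1.118 = (1 + 3.25 λ)/(1 + 1.74 λ).
Solving: λ (I_D1 V_DS2 − I_D2 V_DS1) = I_D2 − I_D1, so λ = (0.0738 − 0.066) / (0.066 × 3.25 − 0.0738 × 1.74) = 0.0078 / 0.0861 = 0.0906 V⁻¹.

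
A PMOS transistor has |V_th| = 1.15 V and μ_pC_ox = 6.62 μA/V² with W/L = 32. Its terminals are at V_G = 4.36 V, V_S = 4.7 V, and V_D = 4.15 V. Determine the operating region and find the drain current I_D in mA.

V_SG = V_S − V_G = 4.7 − 4.36 = 0.34 V; V_SD = V_S − V_D = 4.7 − 4.15 = 0.55 V.
V_SG = 0.34 V < |V_th| = 1.15 V, so the transistor is in cutoff.

Cutoff; I_D = 0 mA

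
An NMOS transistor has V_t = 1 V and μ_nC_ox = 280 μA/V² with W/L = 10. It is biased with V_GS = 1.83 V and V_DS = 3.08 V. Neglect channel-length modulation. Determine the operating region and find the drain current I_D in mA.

Saturation; I_D = 0.964 mA

k_n = μ_nC_ox · (W/L) = 2.8 mA/V².
V_ov = V_GS − V_t = 1.83 − 1 = 0.83 V.
Since V_DS = 3.08 V ≥ V_ov = 0.83 V, the device is in saturation.
I_D = ½ k_n V_ov² = 0.5 × 2.8 × 0.83² = 0.964 mA.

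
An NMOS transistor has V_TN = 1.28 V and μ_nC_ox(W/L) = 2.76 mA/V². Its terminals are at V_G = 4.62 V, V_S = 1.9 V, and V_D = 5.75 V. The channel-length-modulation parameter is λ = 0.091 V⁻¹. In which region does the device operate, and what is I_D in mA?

Saturation; I_D = 3.86 mA

V_GS = V_G − V_S = 4.62 − 1.9 = 2.72 V; V_DS = V_D − V_S = 5.75 − 1.9 = 3.85 V.
V_ov = V_GS − V_TN = 2.72 − 1.28 = 1.44 V.
Since V_DS = 3.85 V ≥ V_ov = 1.44 V, the device is in saturation.
I_D = ½ k_n V_ov² (1 + λ V_DS) = 0.5 × 2.76 × 1.44² × (1 + 0.091 × 3.85) = 3.86 mA.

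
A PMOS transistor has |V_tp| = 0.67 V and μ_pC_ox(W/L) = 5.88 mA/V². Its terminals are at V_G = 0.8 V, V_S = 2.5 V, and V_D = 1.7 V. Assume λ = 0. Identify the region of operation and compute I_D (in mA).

V_SG = V_S − V_G = 2.5 − 0.8 = 1.7 V; V_SD = V_S − V_D = 2.5 − 1.7 = 0.8 V.
V_ov = V_SG − |V_tp| = 1.7 − 0.67 = 1.03 V.
Since V_SD = 0.8 V < V_ov = 1.03 V, the device is in the triode region.
I_D = k_p [V_ov · V_SD − ½ V_SD²] = 5.88 × [1.03 × 0.8 − 0.5 × 0.8²] = 2.96 mA.

Triode; I_D = 2.96 mA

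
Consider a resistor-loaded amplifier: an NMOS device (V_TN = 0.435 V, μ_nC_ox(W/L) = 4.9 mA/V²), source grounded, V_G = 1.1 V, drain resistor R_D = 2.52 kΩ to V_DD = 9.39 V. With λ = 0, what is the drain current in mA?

V_GS = V_G = 1.1 V, so V_ov = 1.1 − 0.435 = 0.665 V.
Assume saturation: I_D = ½ k_n V_ov² = 0.5 × 4.9 × 0.665² = 1.08 mA, giving V_DS = V_DD − I_D R_D = 9.39 − 1.08 × 2.52 = 6.66 V.
V_DS = 6.66 V ≥ V_ov = 0.665 V, confirming saturation.

I_D = 1.08 mA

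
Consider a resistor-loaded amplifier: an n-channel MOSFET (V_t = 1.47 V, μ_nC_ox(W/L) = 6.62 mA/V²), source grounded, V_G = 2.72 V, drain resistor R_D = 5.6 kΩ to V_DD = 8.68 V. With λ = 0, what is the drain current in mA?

I_D = 1.51 mA

V_GS = V_G = 2.72 V, so V_ov = 2.72 − 1.47 = 1.25 V.
Assume saturation: I_D = ½ k_n V_ov² = 0.5 × 6.62 × 1.25² = 5.17 mA, giving V_DS = V_DD − I_D R_D = 8.68 − 5.17 × 5.6 = -20.3 V.
But -20.3 V < V_ov = 1.25 V, so the device is actually in triode.
In triode I_D = k_n[V_ov V_DS − ½ V_DS²] and I_D = (V_DD − V_DS)/R_D. Equating: 18.5 V_DS² − 47.34 V_DS + 8.68 = 0, giving V_DS = 0.199 V (the root below V_ov).
I_D = (8.68 − 0.199) / 5.6 = 1.51 mA.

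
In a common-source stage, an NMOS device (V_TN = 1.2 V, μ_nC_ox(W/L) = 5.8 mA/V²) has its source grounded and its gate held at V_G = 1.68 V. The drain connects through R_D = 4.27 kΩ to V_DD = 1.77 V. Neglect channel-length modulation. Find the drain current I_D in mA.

I_D = 0.376 mA

V_GS = V_G = 1.68 V, so V_ov = 1.68 − 1.2 = 0.48 V.
Assume saturation: I_D = ½ k_n V_ov² = 0.5 × 5.8 × 0.48² = 0.668 mA, giving V_DS = V_DD − I_D R_D = 1.77 − 0.668 × 4.27 = -1.08 V.
But -1.08 V < V_ov = 0.48 V, so the device is actually in triode.
In triode I_D = k_n[V_ov V_DS − ½ V_DS²] and I_D = (V_DD − V_DS)/R_D. Equating: 12.4 V_DS² − 12.89 V_DS + 1.77 = 0, giving V_DS = 0.163 V (the root below V_ov).
I_D = (1.77 − 0.163) / 4.27 = 0.376 mA.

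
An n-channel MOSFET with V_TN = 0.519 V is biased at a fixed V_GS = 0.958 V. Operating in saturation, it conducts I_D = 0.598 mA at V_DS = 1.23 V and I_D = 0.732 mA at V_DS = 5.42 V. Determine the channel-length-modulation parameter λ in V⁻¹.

λ = 0.0572 V⁻¹

With V_GS fixed, I_D ∝ (1 + λ V_DS) in saturation, so I_D2/I_D1 = (1 + λ V_DS2)/(1 + λ V_DS1).
0.732/0.598 = 1.224 = (1 + 5.42 λ)/(1 + 1.23 λ).
Solving: λ (I_D1 V_DS2 − I_D2 V_DS1) = I_D2 − I_D1, so λ = (0.732 − 0.598) / (0.598 × 5.42 − 0.732 × 1.23) = 0.134 / 2.34 = 0.0572 V⁻¹.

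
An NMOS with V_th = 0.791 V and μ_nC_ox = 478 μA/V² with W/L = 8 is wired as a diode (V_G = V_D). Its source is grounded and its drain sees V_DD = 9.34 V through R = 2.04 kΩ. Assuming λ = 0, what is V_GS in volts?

V_GS = 2.15 V

With gate tied to drain, V_GS = V_DS ≥ V_GS − V_th, so the device is in saturation.
k_n = μ_nC_ox · (W/L) = 3.824 mA/V².
KCL at the drain: ½ k_n (V_GS − V_th)² = (V_DD − V_GS)/R.
Let x = V_GS − 0.791. Then 3.9 x² + x − 8.549 = 0, giving x = 1.36 V (positive root), so V_GS = 2.15 V.
I_D = (V_DD − V_GS)/R = (9.34 − 2.15) / 2.04 = 3.53 mA.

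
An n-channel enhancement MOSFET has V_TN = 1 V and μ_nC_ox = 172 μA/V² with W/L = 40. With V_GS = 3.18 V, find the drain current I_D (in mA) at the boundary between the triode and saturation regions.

I_D = 16.3 mA

At the boundary V_DS = V_ov = V_GS − V_TN = 3.18 − 1 = 2.18 V.
k_n = μ_nC_ox · (W/L) = 6.88 mA/V².
I_D = ½ k_n V_ov² = 0.5 × 6.88 × 2.18² = 16.3 mA.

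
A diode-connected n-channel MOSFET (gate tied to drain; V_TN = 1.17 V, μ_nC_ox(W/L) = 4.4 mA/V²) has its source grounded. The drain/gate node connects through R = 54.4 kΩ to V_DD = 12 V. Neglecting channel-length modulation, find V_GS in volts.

V_GS = 1.47 V

With gate tied to drain, V_GS = V_DS ≥ V_GS − V_TN, so the device is in saturation.
KCL at the drain: ½ k_n (V_GS − V_TN)² = (V_DD − V_GS)/R.
Let x = V_GS − 1.17. Then 120 x² + x − 10.83 = 0, giving x = 0.297 V (positive root), so V_GS = 1.47 V.
I_D = (V_DD − V_GS)/R = (12 − 1.47) / 54.4 = 0.194 mA.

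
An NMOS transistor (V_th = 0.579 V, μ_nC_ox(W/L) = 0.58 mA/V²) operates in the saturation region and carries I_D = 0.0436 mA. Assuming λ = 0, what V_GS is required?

V_GS = 0.967 V

In saturation I_D = ½ k_n (V_GS − V_th)², so V_GS − V_th = √(2 I_D / k_n) = √(2 × 0.0436 / 0.58) = 0.388 V.
V_GS = 0.579 + 0.388 = 0.967 V.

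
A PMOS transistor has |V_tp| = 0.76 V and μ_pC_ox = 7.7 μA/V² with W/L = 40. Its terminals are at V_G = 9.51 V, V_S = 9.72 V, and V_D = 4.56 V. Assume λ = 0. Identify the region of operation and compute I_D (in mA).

Cutoff; I_D = 0 mA

V_SG = V_S − V_G = 9.72 − 9.51 = 0.21 V; V_SD = V_S − V_D = 9.72 − 4.56 = 5.16 V.
V_SG = 0.21 V < |V_tp| = 0.76 V, so the transistor is in cutoff.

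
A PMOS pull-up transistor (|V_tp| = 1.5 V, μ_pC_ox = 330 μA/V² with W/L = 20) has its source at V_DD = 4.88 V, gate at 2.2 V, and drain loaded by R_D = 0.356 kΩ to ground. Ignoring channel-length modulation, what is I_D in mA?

I_D = 4.59 mA

V_SG = V_DD − V_G = 4.88 − 2.2 = 2.68 V, so V_ov = 2.68 − 1.5 = 1.18 V.
k_p = μ_pC_ox · (W/L) = 6.6 mA/V².
Assume saturation: I_D = ½ k_p V_ov² = 0.5 × 6.6 × 1.18² = 4.59 mA, giving V_SD = V_DD − I_D R_D = 4.88 − 4.59 × 0.356 = 3.24 V.
V_SD = 3.24 V ≥ V_ov = 1.18 V, confirming saturation.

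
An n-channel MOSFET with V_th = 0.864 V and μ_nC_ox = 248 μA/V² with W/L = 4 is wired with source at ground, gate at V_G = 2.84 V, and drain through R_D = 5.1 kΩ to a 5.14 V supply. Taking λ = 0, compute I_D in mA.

V_GS = V_G = 2.84 V, so V_ov = 2.84 − 0.864 = 1.98 V.
k_n = μ_nC_ox · (W/L) = 0.992 mA/V².
Assume saturation: I_D = ½ k_n V_ov² = 0.5 × 0.992 × 1.98² = 1.94 mA, giving V_DS = V_DD − I_D R_D = 5.14 − 1.94 × 5.1 = -4.74 V.
But -4.74 V < V_ov = 1.98 V, so the device is actually in triode.
In triode I_D = k_n[V_ov V_DS − ½ V_DS²] and I_D = (V_DD − V_DS)/R_D. Equating: 2.53 V_DS² − 11 V_DS + 5.14 = 0, giving V_DS = 0.533 V (the root below V_ov).
I_D = (5.14 − 0.533) / 5.1 = 0.903 mA.

I_D = 0.903 mA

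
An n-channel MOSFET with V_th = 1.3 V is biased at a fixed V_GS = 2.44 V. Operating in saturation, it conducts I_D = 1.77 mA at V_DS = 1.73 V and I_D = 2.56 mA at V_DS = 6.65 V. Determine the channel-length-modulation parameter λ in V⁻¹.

With V_GS fixed, I_D ∝ (1 + λ V_DS) in saturation, so I_D2/I_D1 = (1 + λ V_DS2)/(1 + λ V_DS1).
2.56/1.77 = 1.446 = (1 + 6.65 λ)/(1 + 1.73 λ).
Solving: λ (I_D1 V_DS2 − I_D2 V_DS1) = I_D2 − I_D1, so λ = (2.56 − 1.77) / (1.77 × 6.65 − 2.56 × 1.73) = 0.79 / 7.34 = 0.108 V⁻¹.

λ = 0.108 V⁻¹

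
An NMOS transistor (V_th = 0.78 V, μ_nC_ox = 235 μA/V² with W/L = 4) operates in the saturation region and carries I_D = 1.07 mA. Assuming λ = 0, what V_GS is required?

V_GS = 2.29 V

k_n = μ_nC_ox · (W/L) = 0.94 mA/V².
In saturation I_D = ½ k_n (V_GS − V_th)², so V_GS − V_th = √(2 I_D / k_n) = √(2 × 1.07 / 0.94) = 1.51 V.
V_GS = 0.78 + 1.51 = 2.29 V.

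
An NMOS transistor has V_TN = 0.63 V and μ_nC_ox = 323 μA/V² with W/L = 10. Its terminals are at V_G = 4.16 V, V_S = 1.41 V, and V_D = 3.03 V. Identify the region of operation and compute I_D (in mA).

Triode; I_D = 6.85 mA

V_GS = V_G − V_S = 4.16 − 1.41 = 2.75 V; V_DS = V_D − V_S = 3.03 − 1.41 = 1.62 V.
k_n = μ_nC_ox · (W/L) = 3.23 mA/V².
V_ov = V_GS − V_TN = 2.75 − 0.63 = 2.12 V.
Since V_DS = 1.62 V < V_ov = 2.12 V, the device is in the triode region.
I_D = k_n [V_ov · V_DS − ½ V_DS²] = 3.23 × [2.12 × 1.62 − 0.5 × 1.62²] = 6.85 mA.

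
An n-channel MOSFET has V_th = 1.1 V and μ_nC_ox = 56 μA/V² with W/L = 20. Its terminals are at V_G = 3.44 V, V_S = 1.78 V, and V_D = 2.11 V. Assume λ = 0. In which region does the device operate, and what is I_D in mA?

Triode; I_D = 0.146 mA

V_GS = V_G − V_S = 3.44 − 1.78 = 1.66 V; V_DS = V_D − V_S = 2.11 − 1.78 = 0.33 V.
k_n = μ_nC_ox · (W/L) = 1.12 mA/V².
V_ov = V_GS − V_th = 1.66 − 1.1 = 0.56 V.
Since V_DS = 0.33 V < V_ov = 0.56 V, the device is in the triode region.
I_D = k_n [V_ov · V_DS − ½ V_DS²] = 1.12 × [0.56 × 0.33 − 0.5 × 0.33²] = 0.146 mA.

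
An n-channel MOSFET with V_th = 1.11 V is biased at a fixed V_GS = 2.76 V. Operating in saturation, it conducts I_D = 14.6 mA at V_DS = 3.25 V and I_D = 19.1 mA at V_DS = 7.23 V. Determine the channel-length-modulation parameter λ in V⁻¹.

With V_GS fixed, I_D ∝ (1 + λ V_DS) in saturation, so I_D2/I_D1 = (1 + λ V_DS2)/(1 + λ V_DS1).
19.1/14.6 = 1.308 = (1 + 7.23 λ)/(1 + 3.25 λ).
Solving: λ (I_D1 V_DS2 − I_D2 V_DS1) = I_D2 − I_D1, so λ = (19.1 − 14.6) / (14.6 × 7.23 − 19.1 × 3.25) = 4.5 / 43.5 = 0.103 V⁻¹.

λ = 0.103 V⁻¹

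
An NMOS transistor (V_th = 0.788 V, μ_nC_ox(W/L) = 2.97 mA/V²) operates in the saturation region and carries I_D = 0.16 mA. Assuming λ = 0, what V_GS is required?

In saturation I_D = ½ k_n (V_GS − V_th)², so V_GS − V_th = √(2 I_D / k_n) = √(2 × 0.16 / 2.97) = 0.328 V.
V_GS = 0.788 + 0.328 = 1.12 V.

V_GS = 1.12 V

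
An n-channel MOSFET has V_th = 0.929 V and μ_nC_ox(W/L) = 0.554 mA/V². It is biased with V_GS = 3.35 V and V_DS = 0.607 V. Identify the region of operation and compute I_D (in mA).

Triode; I_D = 0.712 mA

V_ov = V_GS − V_th = 3.35 − 0.929 = 2.42 V.
Since V_DS = 0.607 V < V_ov = 2.42 V, the device is in the triode region.
I_D = k_n [V_ov · V_DS − ½ V_DS²] = 0.554 × [2.42 × 0.607 − 0.5 × 0.607²] = 0.712 mA.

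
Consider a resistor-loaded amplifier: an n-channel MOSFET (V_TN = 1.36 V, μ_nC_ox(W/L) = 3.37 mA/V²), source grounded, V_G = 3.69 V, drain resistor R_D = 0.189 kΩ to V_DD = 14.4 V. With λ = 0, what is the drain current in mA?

I_D = 9.15 mA

V_GS = V_G = 3.69 V, so V_ov = 3.69 − 1.36 = 2.33 V.
Assume saturation: I_D = ½ k_n V_ov² = 0.5 × 3.37 × 2.33² = 9.15 mA, giving V_DS = V_DD − I_D R_D = 14.4 − 9.15 × 0.189 = 12.7 V.
V_DS = 12.7 V ≥ V_ov = 2.33 V, confirming saturation.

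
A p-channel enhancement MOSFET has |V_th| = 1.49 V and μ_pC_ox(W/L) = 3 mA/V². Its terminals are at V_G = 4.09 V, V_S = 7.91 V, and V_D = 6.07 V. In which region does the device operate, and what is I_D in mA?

V_SG = V_S − V_G = 7.91 − 4.09 = 3.82 V; V_SD = V_S − V_D = 7.91 − 6.07 = 1.84 V.
V_ov = V_SG − |V_th| = 3.82 − 1.49 = 2.33 V.
Since V_SD = 1.84 V < V_ov = 2.33 V, the device is in the triode region.
I_D = k_p [V_ov · V_SD − ½ V_SD²] = 3 × [2.33 × 1.84 − 0.5 × 1.84²] = 7.78 mA.

Triode; I_D = 7.78 mA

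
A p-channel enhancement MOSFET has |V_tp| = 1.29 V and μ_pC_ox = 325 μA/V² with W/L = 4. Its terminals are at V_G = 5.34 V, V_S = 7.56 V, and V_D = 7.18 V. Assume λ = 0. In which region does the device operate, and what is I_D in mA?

V_SG = V_S − V_G = 7.56 − 5.34 = 2.22 V; V_SD = V_S − V_D = 7.56 − 7.18 = 0.38 V.
k_p = μ_pC_ox · (W/L) = 1.3 mA/V².
V_ov = V_SG − |V_tp| = 2.22 − 1.29 = 0.93 V.
Since V_SD = 0.38 V < V_ov = 0.93 V, the device is in the triode region.
I_D = k_p [V_ov · V_SD − ½ V_SD²] = 1.3 × [0.93 × 0.38 − 0.5 × 0.38²] = 0.366 mA.

Triode; I_D = 0.366 mA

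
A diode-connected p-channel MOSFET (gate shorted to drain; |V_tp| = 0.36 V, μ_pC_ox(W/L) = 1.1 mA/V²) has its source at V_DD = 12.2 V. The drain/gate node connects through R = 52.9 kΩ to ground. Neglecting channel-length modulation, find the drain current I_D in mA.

With gate tied to drain, V_SG = V_SD ≥ V_SG − |V_tp|, so the device is in saturation.
KCL at the drain: ½ k_p (V_SG − |V_tp|)² = (V_DD − V_SG)/R.
Let x = V_SG − 0.36. Then 29.1 x² + x − 11.84 = 0, giving x = 0.621 V (positive root), so V_SG = 0.981 V.
I_D = (V_DD − V_SG)/R = (12.2 − 0.981) / 52.9 = 0.212 mA.

I_D = 0.212 mA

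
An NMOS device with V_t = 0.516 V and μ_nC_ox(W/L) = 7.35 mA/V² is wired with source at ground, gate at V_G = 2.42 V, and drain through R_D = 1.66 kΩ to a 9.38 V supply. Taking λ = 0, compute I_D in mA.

V_GS = V_G = 2.42 V, so V_ov = 2.42 − 0.516 = 1.9 V.
Assume saturation: I_D = ½ k_n V_ov² = 0.5 × 7.35 × 1.9² = 13.3 mA, giving V_DS = V_DD − I_D R_D = 9.38 − 13.3 × 1.66 = -12.7 V.
But -12.7 V < V_ov = 1.9 V, so the device is actually in triode.
In triode I_D = k_n[V_ov V_DS − ½ V_DS²] and I_D = (V_DD − V_DS)/R_D. Equating: 6.1 V_DS² − 24.23 V_DS + 9.38 = 0, giving V_DS = 0.435 V (the root below V_ov).
I_D = (9.38 − 0.435) / 1.66 = 5.39 mA.

I_D = 5.39 mA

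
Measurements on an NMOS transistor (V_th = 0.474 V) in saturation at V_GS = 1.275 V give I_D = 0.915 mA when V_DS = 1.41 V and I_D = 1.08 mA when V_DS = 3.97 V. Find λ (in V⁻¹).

λ = 0.0782 V⁻¹

With V_GS fixed, I_D ∝ (1 + λ V_DS) in saturation, so I_D2/I_D1 = (1 + λ V_DS2)/(1 + λ V_DS1).
1.08/0.915 = 1.18 = (1 + 3.97 λ)/(1 + 1.41 λ).
Solving: λ (I_D1 V_DS2 − I_D2 V_DS1) = I_D2 − I_D1, so λ = (1.08 − 0.915) / (0.915 × 3.97 − 1.08 × 1.41) = 0.165 / 2.11 = 0.0782 V⁻¹.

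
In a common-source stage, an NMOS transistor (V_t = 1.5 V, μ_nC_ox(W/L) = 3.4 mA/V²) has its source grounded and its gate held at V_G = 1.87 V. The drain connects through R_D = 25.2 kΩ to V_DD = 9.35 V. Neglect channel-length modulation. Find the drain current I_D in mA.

V_GS = V_G = 1.87 V, so V_ov = 1.87 − 1.5 = 0.37 V.
Assume saturation: I_D = ½ k_n V_ov² = 0.5 × 3.4 × 0.37² = 0.233 mA, giving V_DS = V_DD − I_D R_D = 9.35 − 0.233 × 25.2 = 3.49 V.
V_DS = 3.49 V ≥ V_ov = 0.37 V, confirming saturation.

I_D = 0.233 mA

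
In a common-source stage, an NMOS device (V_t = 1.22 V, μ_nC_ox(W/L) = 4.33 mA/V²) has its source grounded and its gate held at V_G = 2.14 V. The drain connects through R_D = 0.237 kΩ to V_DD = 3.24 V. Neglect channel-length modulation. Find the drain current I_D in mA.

I_D = 1.83 mA

V_GS = V_G = 2.14 V, so V_ov = 2.14 − 1.22 = 0.92 V.
Assume saturation: I_D = ½ k_n V_ov² = 0.5 × 4.33 × 0.92² = 1.83 mA, giving V_DS = V_DD − I_D R_D = 3.24 − 1.83 × 0.237 = 2.81 V.
V_DS = 2.81 V ≥ V_ov = 0.92 V, confirming saturation.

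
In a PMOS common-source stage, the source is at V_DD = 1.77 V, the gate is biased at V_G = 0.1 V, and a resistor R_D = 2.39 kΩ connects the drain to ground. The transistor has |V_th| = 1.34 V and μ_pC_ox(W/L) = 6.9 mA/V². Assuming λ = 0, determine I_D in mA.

I_D = 0.376 mA

V_SG = V_DD − V_G = 1.77 − 0.1 = 1.67 V, so V_ov = 1.67 − 1.34 = 0.33 V.
Assume saturation: I_D = ½ k_p V_ov² = 0.5 × 6.9 × 0.33² = 0.376 mA, giving V_SD = V_DD − I_D R_D = 1.77 − 0.376 × 2.39 = 0.872 V.
V_SD = 0.872 V ≥ V_ov = 0.33 V, confirming saturation.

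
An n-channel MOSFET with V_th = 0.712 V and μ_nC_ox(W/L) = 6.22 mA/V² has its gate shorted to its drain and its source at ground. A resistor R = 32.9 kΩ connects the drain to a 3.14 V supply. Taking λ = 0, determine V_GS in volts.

With gate tied to drain, V_GS = V_DS ≥ V_GS − V_th, so the device is in saturation.
KCL at the drain: ½ k_n (V_GS − V_th)² = (V_DD − V_GS)/R.
Let x = V_GS − 0.712. Then 102 x² + x − 2.428 = 0, giving x = 0.149 V (positive root), so V_GS = 0.861 V.
I_D = (V_DD − V_GS)/R = (3.14 − 0.861) / 32.9 = 0.0693 mA.

V_GS = 0.861 V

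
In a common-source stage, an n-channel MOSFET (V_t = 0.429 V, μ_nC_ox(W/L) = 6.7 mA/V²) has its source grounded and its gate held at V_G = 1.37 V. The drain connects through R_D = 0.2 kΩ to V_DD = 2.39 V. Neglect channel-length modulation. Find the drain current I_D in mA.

I_D = 2.97 mA

V_GS = V_G = 1.37 V, so V_ov = 1.37 − 0.429 = 0.941 V.
Assume saturation: I_D = ½ k_n V_ov² = 0.5 × 6.7 × 0.941² = 2.97 mA, giving V_DS = V_DD − I_D R_D = 2.39 − 2.97 × 0.2 = 1.8 V.
V_DS = 1.8 V ≥ V_ov = 0.941 V, confirming saturation.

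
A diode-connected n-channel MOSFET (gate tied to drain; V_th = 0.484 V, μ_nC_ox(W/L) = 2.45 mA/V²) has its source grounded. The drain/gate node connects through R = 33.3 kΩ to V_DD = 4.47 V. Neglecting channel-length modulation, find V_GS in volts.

With gate tied to drain, V_GS = V_DS ≥ V_GS − V_th, so the device is in saturation.
KCL at the drain: ½ k_n (V_GS − V_th)² = (V_DD − V_GS)/R.
Let x = V_GS − 0.484. Then 40.8 x² + x − 3.986 = 0, giving x = 0.301 V (positive root), so V_GS = 0.785 V.
I_D = (V_DD − V_GS)/R = (4.47 − 0.785) / 33.3 = 0.111 mA.

V_GS = 0.785 V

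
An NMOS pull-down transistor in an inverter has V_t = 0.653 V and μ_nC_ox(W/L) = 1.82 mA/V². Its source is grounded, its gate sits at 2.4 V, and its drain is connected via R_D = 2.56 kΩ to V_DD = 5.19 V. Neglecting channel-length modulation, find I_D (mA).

V_GS = V_G = 2.4 V, so V_ov = 2.4 − 0.653 = 1.75 V.
Assume saturation: I_D = ½ k_n V_ov² = 0.5 × 1.82 × 1.75² = 2.78 mA, giving V_DS = V_DD − I_D R_D = 5.19 − 2.78 × 2.56 = -1.92 V.
But -1.92 V < V_ov = 1.75 V, so the device is actually in triode.
In triode I_D = k_n[V_ov V_DS − ½ V_DS²] and I_D = (V_DD − V_DS)/R_D. Equating: 2.33 V_DS² − 9.14 V_DS + 5.19 = 0, giving V_DS = 0.689 V (the root below V_ov).
I_D = (5.19 − 0.689) / 2.56 = 1.76 mA.

I_D = 1.76 mA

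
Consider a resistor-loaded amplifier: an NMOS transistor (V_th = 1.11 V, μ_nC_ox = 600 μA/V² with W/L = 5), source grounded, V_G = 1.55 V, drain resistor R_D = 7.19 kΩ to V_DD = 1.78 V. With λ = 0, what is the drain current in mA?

V_GS = V_G = 1.55 V, so V_ov = 1.55 − 1.11 = 0.44 V.
k_n = μ_nC_ox · (W/L) = 3 mA/V².
Assume saturation: I_D = ½ k_n V_ov² = 0.5 × 3 × 0.44² = 0.29 mA, giving V_DS = V_DD − I_D R_D = 1.78 − 0.29 × 7.19 = -0.308 V.
But -0.308 V < V_ov = 0.44 V, so the device is actually in triode.
In triode I_D = k_n[V_ov V_DS − ½ V_DS²] and I_D = (V_DD − V_DS)/R_D. Equating: 10.8 V_DS² − 10.49 V_DS + 1.78 = 0, giving V_DS = 0.219 V (the root below V_ov).
I_D = (1.78 − 0.219) / 7.19 = 0.217 mA.

I_D = 0.217 mA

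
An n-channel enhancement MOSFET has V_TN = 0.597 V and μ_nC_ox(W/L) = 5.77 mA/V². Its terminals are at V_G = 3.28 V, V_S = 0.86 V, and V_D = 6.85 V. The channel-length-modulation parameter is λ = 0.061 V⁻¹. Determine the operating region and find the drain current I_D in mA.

V_GS = V_G − V_S = 3.28 − 0.86 = 2.42 V; V_DS = V_D − V_S = 6.85 − 0.86 = 5.99 V.
V_ov = V_GS − V_TN = 2.42 − 0.597 = 1.82 V.
Since V_DS = 5.99 V ≥ V_ov = 1.82 V, the device is in saturation.
I_D = ½ k_n V_ov² (1 + λ V_DS) = 0.5 × 5.77 × 1.82² × (1 + 0.061 × 5.99) = 13.1 mA.

Saturation; I_D = 13.1 mA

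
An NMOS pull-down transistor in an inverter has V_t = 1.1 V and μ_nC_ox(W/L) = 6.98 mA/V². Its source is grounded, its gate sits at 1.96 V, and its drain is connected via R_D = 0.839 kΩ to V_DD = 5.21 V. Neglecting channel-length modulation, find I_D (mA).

V_GS = V_G = 1.96 V, so V_ov = 1.96 − 1.1 = 0.86 V.
Assume saturation: I_D = ½ k_n V_ov² = 0.5 × 6.98 × 0.86² = 2.58 mA, giving V_DS = V_DD − I_D R_D = 5.21 − 2.58 × 0.839 = 3.04 V.
V_DS = 3.04 V ≥ V_ov = 0.86 V, confirming saturation.

I_D = 2.58 mA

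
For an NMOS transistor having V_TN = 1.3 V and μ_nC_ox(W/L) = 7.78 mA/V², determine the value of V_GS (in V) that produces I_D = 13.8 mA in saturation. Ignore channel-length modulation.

V_GS = 3.18 V

In saturation I_D = ½ k_n (V_GS − V_TN)², so V_GS − V_TN = √(2 I_D / k_n) = √(2 × 13.8 / 7.78) = 1.88 V.
V_GS = 1.3 + 1.88 = 3.18 V.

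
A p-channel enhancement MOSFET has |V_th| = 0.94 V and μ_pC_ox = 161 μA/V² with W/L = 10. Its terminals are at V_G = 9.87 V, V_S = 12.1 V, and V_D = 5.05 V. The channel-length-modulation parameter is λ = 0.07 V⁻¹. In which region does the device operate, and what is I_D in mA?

Saturation; I_D = 2.00 mA

V_SG = V_S − V_G = 12.1 − 9.87 = 2.23 V; V_SD = V_S − V_D = 12.1 − 5.05 = 7.05 V.
k_p = μ_pC_ox · (W/L) = 1.61 mA/V².
V_ov = V_SG − |V_th| = 2.23 − 0.94 = 1.29 V.
Since V_SD = 7.05 V ≥ V_ov = 1.29 V, the device is in saturation.
I_D = ½ k_p V_ov² (1 + λ V_SD) = 0.5 × 1.61 × 1.29² × (1 + 0.07 × 7.05) = 2 mA.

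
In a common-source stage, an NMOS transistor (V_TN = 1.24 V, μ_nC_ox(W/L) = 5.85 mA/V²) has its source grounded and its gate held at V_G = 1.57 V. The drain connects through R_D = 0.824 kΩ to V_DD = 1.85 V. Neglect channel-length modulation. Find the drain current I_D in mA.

V_GS = V_G = 1.57 V, so V_ov = 1.57 − 1.24 = 0.33 V.
Assume saturation: I_D = ½ k_n V_ov² = 0.5 × 5.85 × 0.33² = 0.319 mA, giving V_DS = V_DD − I_D R_D = 1.85 − 0.319 × 0.824 = 1.59 V.
V_DS = 1.59 V ≥ V_ov = 0.33 V, confirming saturation.

I_D = 0.319 mA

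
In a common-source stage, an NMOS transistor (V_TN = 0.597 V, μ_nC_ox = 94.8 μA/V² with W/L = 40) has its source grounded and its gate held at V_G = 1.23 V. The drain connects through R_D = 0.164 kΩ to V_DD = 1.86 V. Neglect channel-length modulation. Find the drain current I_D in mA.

I_D = 0.760 mA

V_GS = V_G = 1.23 V, so V_ov = 1.23 − 0.597 = 0.633 V.
k_n = μ_nC_ox · (W/L) = 3.792 mA/V².
Assume saturation: I_D = ½ k_n V_ov² = 0.5 × 3.792 × 0.633² = 0.76 mA, giving V_DS = V_DD − I_D R_D = 1.86 − 0.76 × 0.164 = 1.74 V.
V_DS = 1.74 V ≥ V_ov = 0.633 V, confirming saturation.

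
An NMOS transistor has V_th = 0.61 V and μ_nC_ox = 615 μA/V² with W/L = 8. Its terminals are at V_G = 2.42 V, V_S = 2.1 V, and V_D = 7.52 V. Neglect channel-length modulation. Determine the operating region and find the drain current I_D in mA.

Cutoff; I_D = 0 mA

V_GS = V_G − V_S = 2.42 − 2.1 = 0.32 V; V_DS = V_D − V_S = 7.52 − 2.1 = 5.42 V.
V_GS = 0.32 V < V_th = 0.61 V, so the transistor is in cutoff.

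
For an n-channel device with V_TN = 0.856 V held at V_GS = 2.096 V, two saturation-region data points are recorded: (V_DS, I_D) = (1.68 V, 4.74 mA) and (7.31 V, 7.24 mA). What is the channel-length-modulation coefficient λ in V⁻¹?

With V_GS fixed, I_D ∝ (1 + λ V_DS) in saturation, so I_D2/I_D1 = (1 + λ V_DS2)/(1 + λ V_DS1).
7.24/4.74 = 1.527 = (1 + 7.31 λ)/(1 + 1.68 λ).
Solving: λ (I_D1 V_DS2 − I_D2 V_DS1) = I_D2 − I_D1, so λ = (7.24 − 4.74) / (4.74 × 7.31 − 7.24 × 1.68) = 2.5 / 22.5 = 0.111 V⁻¹.

λ = 0.111 V⁻¹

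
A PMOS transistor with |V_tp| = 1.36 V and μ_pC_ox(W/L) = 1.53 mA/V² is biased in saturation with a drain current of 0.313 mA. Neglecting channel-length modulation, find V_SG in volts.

V_SG = 2.00 V

In saturation I_D = ½ k_p (V_SG − |V_tp|)², so V_SG − |V_tp| = √(2 I_D / k_p) = √(2 × 0.313 / 1.53) = 0.64 V.
V_SG = 1.36 + 0.64 = 2 V.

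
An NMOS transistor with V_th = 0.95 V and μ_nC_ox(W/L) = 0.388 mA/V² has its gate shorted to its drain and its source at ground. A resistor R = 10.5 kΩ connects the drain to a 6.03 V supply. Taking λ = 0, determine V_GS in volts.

V_GS = 2.30 V

With gate tied to drain, V_GS = V_DS ≥ V_GS − V_th, so the device is in saturation.
KCL at the drain: ½ k_n (V_GS − V_th)² = (V_DD − V_GS)/R.
Let x = V_GS − 0.95. Then 2.04 x² + x − 5.08 = 0, giving x = 1.35 V (positive root), so V_GS = 2.3 V.
I_D = (V_DD − V_GS)/R = (6.03 − 2.3) / 10.5 = 0.355 mA.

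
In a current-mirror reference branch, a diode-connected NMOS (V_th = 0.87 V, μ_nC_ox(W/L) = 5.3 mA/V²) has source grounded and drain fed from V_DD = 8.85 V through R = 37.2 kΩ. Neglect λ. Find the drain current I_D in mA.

With gate tied to drain, V_GS = V_DS ≥ V_GS − V_th, so the device is in saturation.
KCL at the drain: ½ k_n (V_GS − V_th)² = (V_DD − V_GS)/R.
Let x = V_GS − 0.87. Then 98.6 x² + x − 7.98 = 0, giving x = 0.279 V (positive root), so V_GS = 1.15 V.
I_D = (V_DD − V_GS)/R = (8.85 − 1.15) / 37.2 = 0.207 mA.

I_D = 0.207 mA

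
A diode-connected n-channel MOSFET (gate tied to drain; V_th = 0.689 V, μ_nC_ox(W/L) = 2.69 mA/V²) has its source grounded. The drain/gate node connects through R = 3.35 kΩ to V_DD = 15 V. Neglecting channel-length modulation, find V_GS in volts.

V_GS = 2.36 V

With gate tied to drain, V_GS = V_DS ≥ V_GS − V_th, so the device is in saturation.
KCL at the drain: ½ k_n (V_GS − V_th)² = (V_DD − V_GS)/R.
Let x = V_GS − 0.689. Then 4.51 x² + x − 14.31 = 0, giving x = 1.67 V (positive root), so V_GS = 2.36 V.
I_D = (V_DD − V_GS)/R = (15 − 2.36) / 3.35 = 3.77 mA.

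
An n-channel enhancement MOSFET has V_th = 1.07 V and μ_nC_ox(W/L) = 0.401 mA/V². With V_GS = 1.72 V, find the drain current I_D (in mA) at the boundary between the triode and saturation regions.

I_D = 0.0847 mA

At the boundary V_DS = V_ov = V_GS − V_th = 1.72 − 1.07 = 0.65 V.
I_D = ½ k_n V_ov² = 0.5 × 0.401 × 0.65² = 0.0847 mA.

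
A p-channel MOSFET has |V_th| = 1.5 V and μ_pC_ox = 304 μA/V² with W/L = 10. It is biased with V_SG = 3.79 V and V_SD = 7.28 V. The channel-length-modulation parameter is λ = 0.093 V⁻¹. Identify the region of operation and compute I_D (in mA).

k_p = μ_pC_ox · (W/L) = 3.04 mA/V².
V_ov = V_SG − |V_th| = 3.79 − 1.5 = 2.29 V.
Since V_SD = 7.28 V ≥ V_ov = 2.29 V, the device is in saturation.
I_D = ½ k_p V_ov² (1 + λ V_SD) = 0.5 × 3.04 × 2.29² × (1 + 0.093 × 7.28) = 13.4 mA.

Saturation; I_D = 13.4 mA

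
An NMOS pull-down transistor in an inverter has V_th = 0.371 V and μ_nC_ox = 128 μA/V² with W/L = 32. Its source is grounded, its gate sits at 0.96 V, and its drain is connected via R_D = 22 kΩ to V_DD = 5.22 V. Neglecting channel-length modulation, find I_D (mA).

V_GS = V_G = 0.96 V, so V_ov = 0.96 − 0.371 = 0.589 V.
k_n = μ_nC_ox · (W/L) = 4.096 mA/V².
Assume saturation: I_D = ½ k_n V_ov² = 0.5 × 4.096 × 0.589² = 0.71 mA, giving V_DS = V_DD − I_D R_D = 5.22 − 0.71 × 22 = -10.4 V.
But -10.4 V < V_ov = 0.589 V, so the device is actually in triode.
In triode I_D = k_n[V_ov V_DS − ½ V_DS²] and I_D = (V_DD − V_DS)/R_D. Equating: 45.1 V_DS² − 54.08 V_DS + 5.22 = 0, giving V_DS = 0.106 V (the root below V_ov).
I_D = (5.22 − 0.106) / 22 = 0.232 mA.

I_D = 0.232 mA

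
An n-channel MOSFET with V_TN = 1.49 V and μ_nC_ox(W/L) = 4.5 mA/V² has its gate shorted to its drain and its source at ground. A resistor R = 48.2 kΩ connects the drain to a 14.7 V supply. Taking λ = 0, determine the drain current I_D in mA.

With gate tied to drain, V_GS = V_DS ≥ V_GS − V_TN, so the device is in saturation.
KCL at the drain: ½ k_n (V_GS − V_TN)² = (V_DD − V_GS)/R.
Let x = V_GS − 1.49. Then 108 x² + x − 13.21 = 0, giving x = 0.344 V (positive root), so V_GS = 1.83 V.
I_D = (V_DD − V_GS)/R = (14.7 − 1.83) / 48.2 = 0.267 mA.

I_D = 0.267 mA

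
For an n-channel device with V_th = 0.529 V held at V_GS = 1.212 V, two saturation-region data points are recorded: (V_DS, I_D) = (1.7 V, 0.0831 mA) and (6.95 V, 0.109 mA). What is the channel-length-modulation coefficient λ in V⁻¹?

λ = 0.0660 V⁻¹

With V_GS fixed, I_D ∝ (1 + λ V_DS) in saturation, so I_D2/I_D1 = (1 + λ V_DS2)/(1 + λ V_DS1).
0.109/0.0831 = 1.312 = (1 + 6.95 λ)/(1 + 1.7 λ).
Solving: λ (I_D1 V_DS2 − I_D2 V_DS1) = I_D2 − I_D1, so λ = (0.109 − 0.0831) / (0.0831 × 6.95 − 0.109 × 1.7) = 0.0259 / 0.392 = 0.066 V⁻¹.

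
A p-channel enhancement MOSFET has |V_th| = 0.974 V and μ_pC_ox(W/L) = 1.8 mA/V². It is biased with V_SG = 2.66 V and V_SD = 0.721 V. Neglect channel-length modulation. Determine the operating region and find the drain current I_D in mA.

Triode; I_D = 1.72 mA

V_ov = V_SG − |V_th| = 2.66 − 0.974 = 1.69 V.
Since V_SD = 0.721 V < V_ov = 1.69 V, the device is in the triode region.
I_D = k_p [V_ov · V_SD − ½ V_SD²] = 1.8 × [1.69 × 0.721 − 0.5 × 0.721²] = 1.72 mA.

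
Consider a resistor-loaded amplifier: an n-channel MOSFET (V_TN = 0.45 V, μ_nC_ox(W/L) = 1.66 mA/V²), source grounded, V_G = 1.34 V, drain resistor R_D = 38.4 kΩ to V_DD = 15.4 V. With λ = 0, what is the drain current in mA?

I_D = 0.393 mA

V_GS = V_G = 1.34 V, so V_ov = 1.34 − 0.45 = 0.89 V.
Assume saturation: I_D = ½ k_n V_ov² = 0.5 × 1.66 × 0.89² = 0.657 mA, giving V_DS = V_DD − I_D R_D = 15.4 − 0.657 × 38.4 = -9.85 V.
But -9.85 V < V_ov = 0.89 V, so the device is actually in triode.
In triode I_D = k_n[V_ov V_DS − ½ V_DS²] and I_D = (V_DD − V_DS)/R_D. Equating: 31.9 V_DS² − 57.73 V_DS + 15.4 = 0, giving V_DS = 0.325 V (the root below V_ov).
I_D = (15.4 − 0.325) / 38.4 = 0.393 mA.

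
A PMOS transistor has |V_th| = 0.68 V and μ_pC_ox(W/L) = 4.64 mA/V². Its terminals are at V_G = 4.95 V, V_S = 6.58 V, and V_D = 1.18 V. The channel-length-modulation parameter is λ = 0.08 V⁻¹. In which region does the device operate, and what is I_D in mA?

Saturation; I_D = 3.00 mA

V_SG = V_S − V_G = 6.58 − 4.95 = 1.63 V; V_SD = V_S − V_D = 6.58 − 1.18 = 5.4 V.
V_ov = V_SG − |V_th| = 1.63 − 0.68 = 0.95 V.
Since V_SD = 5.4 V ≥ V_ov = 0.95 V, the device is in saturation.
I_D = ½ k_p V_ov² (1 + λ V_SD) = 0.5 × 4.64 × 0.95² × (1 + 0.08 × 5.4) = 3 mA.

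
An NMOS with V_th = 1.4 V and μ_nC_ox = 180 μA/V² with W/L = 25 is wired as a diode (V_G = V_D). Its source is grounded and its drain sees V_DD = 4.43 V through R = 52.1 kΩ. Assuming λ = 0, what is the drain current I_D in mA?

With gate tied to drain, V_GS = V_DS ≥ V_GS − V_th, so the device is in saturation.
k_n = μ_nC_ox · (W/L) = 4.5 mA/V².
KCL at the drain: ½ k_n (V_GS − V_th)² = (V_DD − V_GS)/R.
Let x = V_GS − 1.4. Then 117 x² + x − 3.03 = 0, giving x = 0.157 V (positive root), so V_GS = 1.56 V.
I_D = (V_DD − V_GS)/R = (4.43 − 1.56) / 52.1 = 0.0552 mA.

I_D = 0.0552 mA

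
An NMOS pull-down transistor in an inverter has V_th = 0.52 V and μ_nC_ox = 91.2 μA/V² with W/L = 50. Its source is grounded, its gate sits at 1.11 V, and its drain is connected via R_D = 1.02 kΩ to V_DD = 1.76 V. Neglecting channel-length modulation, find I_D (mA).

V_GS = V_G = 1.11 V, so V_ov = 1.11 − 0.52 = 0.59 V.
k_n = μ_nC_ox · (W/L) = 4.56 mA/V².
Assume saturation: I_D = ½ k_n V_ov² = 0.5 × 4.56 × 0.59² = 0.794 mA, giving V_DS = V_DD − I_D R_D = 1.76 − 0.794 × 1.02 = 0.95 V.
V_DS = 0.95 V ≥ V_ov = 0.59 V, confirming saturation.

I_D = 0.794 mA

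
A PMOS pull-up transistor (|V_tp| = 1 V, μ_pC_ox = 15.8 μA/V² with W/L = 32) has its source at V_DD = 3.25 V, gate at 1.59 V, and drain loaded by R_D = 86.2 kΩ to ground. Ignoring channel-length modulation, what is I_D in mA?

I_D = 0.0363 mA

V_SG = V_DD − V_G = 3.25 − 1.59 = 1.66 V, so V_ov = 1.66 − 1 = 0.66 V.
k_p = μ_pC_ox · (W/L) = 0.5056 mA/V².
Assume saturation: I_D = ½ k_p V_ov² = 0.5 × 0.5056 × 0.66² = 0.11 mA, giving V_SD = V_DD − I_D R_D = 3.25 − 0.11 × 86.2 = -6.24 V.
But -6.24 V < V_ov = 0.66 V, so the device is actually in triode.
In triode I_D = k_p[V_ov V_SD − ½ V_SD²] and I_D = (V_DD − V_SD)/R_D. Equating: 21.8 V_SD² − 29.76 V_SD + 3.25 = 0, giving V_SD = 0.12 V (the root below V_ov).
I_D = (3.25 − 0.12) / 86.2 = 0.0363 mA.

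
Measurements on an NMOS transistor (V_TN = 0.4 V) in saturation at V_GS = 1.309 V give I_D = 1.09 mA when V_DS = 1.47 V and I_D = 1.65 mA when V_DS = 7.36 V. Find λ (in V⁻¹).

With V_GS fixed, I_D ∝ (1 + λ V_DS) in saturation, so I_D2/I_D1 = (1 + λ V_DS2)/(1 + λ V_DS1).
1.65/1.09 = 1.514 = (1 + 7.36 λ)/(1 + 1.47 λ).
Solving: λ (I_D1 V_DS2 − I_D2 V_DS1) = I_D2 − I_D1, so λ = (1.65 − 1.09) / (1.09 × 7.36 − 1.65 × 1.47) = 0.56 / 5.6 = 0.1 V⁻¹.

λ = 0.100 V⁻¹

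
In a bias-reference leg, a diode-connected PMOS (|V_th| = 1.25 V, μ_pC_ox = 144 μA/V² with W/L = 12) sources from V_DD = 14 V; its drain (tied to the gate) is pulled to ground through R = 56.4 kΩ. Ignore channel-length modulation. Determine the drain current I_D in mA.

With gate tied to drain, V_SG = V_SD ≥ V_SG − |V_th|, so the device is in saturation.
k_p = μ_pC_ox · (W/L) = 1.728 mA/V².
KCL at the drain: ½ k_p (V_SG − |V_th|)² = (V_DD − V_SG)/R.
Let x = V_SG − 1.25. Then 48.7 x² + x − 12.75 = 0, giving x = 0.501 V (positive root), so V_SG = 1.75 V.
I_D = (V_DD − V_SG)/R = (14 − 1.75) / 56.4 = 0.217 mA.

I_D = 0.217 mA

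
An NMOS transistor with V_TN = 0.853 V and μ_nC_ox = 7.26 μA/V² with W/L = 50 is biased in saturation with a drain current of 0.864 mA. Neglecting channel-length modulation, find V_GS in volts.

k_n = μ_nC_ox · (W/L) = 0.363 mA/V².
In saturation I_D = ½ k_n (V_GS − V_TN)², so V_GS − V_TN = √(2 I_D / k_n) = √(2 × 0.864 / 0.363) = 2.18 V.
V_GS = 0.853 + 2.18 = 3.03 V.

V_GS = 3.03 V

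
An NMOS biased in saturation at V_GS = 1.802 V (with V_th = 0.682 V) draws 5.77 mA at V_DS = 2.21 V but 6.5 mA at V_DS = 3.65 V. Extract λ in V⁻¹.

With V_GS fixed, I_D ∝ (1 + λ V_DS) in saturation, so I_D2/I_D1 = (1 + λ V_DS2)/(1 + λ V_DS1).
6.5/5.77 = 1.127 = (1 + 3.65 λ)/(1 + 2.21 λ).
Solving: λ (I_D1 V_DS2 − I_D2 V_DS1) = I_D2 − I_D1, so λ = (6.5 − 5.77) / (5.77 × 3.65 − 6.5 × 2.21) = 0.73 / 6.7 = 0.109 V⁻¹.

λ = 0.109 V⁻¹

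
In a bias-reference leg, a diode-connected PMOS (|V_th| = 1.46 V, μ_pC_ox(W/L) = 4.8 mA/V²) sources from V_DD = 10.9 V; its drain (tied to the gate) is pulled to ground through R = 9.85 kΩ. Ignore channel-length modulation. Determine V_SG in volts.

V_SG = 2.07 V

With gate tied to drain, V_SG = V_SD ≥ V_SG − |V_th|, so the device is in saturation.
KCL at the drain: ½ k_p (V_SG − |V_th|)² = (V_DD − V_SG)/R.
Let x = V_SG − 1.46. Then 23.6 x² + x − 9.44 = 0, giving x = 0.611 V (positive root), so V_SG = 2.07 V.
I_D = (V_DD − V_SG)/R = (10.9 − 2.07) / 9.85 = 0.896 mA.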